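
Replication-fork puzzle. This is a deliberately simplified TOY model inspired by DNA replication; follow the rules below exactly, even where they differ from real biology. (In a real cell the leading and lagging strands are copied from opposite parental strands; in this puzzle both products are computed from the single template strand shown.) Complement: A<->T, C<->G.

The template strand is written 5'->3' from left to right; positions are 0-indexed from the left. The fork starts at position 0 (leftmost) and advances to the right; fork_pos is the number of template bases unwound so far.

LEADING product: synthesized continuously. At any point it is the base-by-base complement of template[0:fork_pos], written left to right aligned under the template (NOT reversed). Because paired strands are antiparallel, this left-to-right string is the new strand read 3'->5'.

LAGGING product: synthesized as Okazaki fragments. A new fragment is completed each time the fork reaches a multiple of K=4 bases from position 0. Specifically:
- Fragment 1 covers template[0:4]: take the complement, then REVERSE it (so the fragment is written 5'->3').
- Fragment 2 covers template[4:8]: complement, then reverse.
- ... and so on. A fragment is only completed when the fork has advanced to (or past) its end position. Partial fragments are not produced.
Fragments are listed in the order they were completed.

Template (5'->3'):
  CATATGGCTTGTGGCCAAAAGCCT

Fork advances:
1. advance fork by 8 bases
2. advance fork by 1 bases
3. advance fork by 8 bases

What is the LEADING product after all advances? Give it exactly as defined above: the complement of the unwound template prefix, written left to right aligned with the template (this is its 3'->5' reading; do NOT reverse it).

Answer: GTATACCGAACACCGGT

Derivation:
Step 1: advance 8 -> fork_pos = 0 + 8 = 8.
Step 2: advance 1 -> fork_pos = 8 + 1 = 9.
Step 3: advance 8 -> fork_pos = 9 + 8 = 17.
Unwound prefix: template[0:17] = CATATGGCTTGTGGCCA
Complement it base by base (A<->T, C<->G), keeping left-to-right order:
  [0:5] CATAT -> GTATA
  [5:10] GGCTT -> CCGAA
  [10:15] GTGGC -> CACCG
  [15:17] CA -> GT
Concatenate: GTATACCGAACACCGGT (length 17; written aligned with the template, i.e. 3'->5').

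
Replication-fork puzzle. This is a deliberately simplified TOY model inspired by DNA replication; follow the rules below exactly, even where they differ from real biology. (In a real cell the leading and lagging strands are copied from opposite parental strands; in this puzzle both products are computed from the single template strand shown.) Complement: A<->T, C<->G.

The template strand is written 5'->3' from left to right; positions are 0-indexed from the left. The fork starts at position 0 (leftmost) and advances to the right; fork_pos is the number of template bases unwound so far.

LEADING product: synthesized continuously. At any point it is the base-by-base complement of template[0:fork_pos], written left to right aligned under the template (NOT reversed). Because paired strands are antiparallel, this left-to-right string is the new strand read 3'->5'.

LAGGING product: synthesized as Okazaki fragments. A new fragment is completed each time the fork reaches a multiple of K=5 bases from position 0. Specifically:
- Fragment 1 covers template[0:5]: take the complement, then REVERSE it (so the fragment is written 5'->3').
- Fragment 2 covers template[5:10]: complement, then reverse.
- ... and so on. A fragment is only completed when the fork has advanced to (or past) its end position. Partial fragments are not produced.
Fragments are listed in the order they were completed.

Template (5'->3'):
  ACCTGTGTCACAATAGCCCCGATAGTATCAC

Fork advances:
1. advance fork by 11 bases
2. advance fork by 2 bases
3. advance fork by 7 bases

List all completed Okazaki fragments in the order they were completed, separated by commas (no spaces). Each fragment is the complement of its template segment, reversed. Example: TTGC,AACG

Answer: CAGGT,TGACA,TATTG,GGGGC

Derivation:
Step 1: advance 11 -> fork_pos = 0 + 11 = 11. Reached multiple(s) of 5: 5, 10 -> fragments 1-2 completed (2 total).
Step 2: advance 2 -> fork_pos = 11 + 2 = 13. Next multiple of 5 is 15 (not reached); still 2 fragment(s).
Step 3: advance 7 -> fork_pos = 13 + 7 = 20. Reached multiple(s) of 5: 15, 20 -> fragments 3-4 completed (4 total).
Final fork_pos = 20, so 4 fragment(s) are complete. Build each: template segment -> complement -> reverse.
Fragment 1: template[0:5] = ACCTG -> complement TGGAC -> reversed CAGGT
Fragment 2: template[5:10] = TGTCA -> complement ACAGT -> reversed TGACA
Fragment 3: template[10:15] = CAATA -> complement GTTAT -> reversed TATTG
Fragment 4: template[15:20] = GCCCC -> complement CGGGG -> reversed GGGGC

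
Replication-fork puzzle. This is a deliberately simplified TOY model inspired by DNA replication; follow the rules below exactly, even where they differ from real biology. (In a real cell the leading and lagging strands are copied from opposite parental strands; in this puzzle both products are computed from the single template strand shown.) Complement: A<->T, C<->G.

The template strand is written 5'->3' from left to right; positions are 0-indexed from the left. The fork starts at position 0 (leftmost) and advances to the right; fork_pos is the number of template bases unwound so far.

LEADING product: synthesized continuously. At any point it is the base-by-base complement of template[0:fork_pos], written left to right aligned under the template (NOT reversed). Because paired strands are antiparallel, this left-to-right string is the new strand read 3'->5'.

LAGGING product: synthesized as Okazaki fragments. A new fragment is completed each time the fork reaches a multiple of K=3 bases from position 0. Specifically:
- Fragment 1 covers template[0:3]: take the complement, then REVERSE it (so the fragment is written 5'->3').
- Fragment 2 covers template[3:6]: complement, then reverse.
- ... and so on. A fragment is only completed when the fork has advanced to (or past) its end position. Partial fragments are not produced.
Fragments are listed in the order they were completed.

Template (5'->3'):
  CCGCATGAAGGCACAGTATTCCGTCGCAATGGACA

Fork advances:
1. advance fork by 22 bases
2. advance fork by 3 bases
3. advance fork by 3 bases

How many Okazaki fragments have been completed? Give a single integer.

Step 1: advance 22 -> fork_pos = 0 + 22 = 22. Reached multiple(s) of 3: 3, 6, 9, 12, 15, 18, 21 -> fragments 1-7 completed (7 total).
Step 2: advance 3 -> fork_pos = 22 + 3 = 25. Reached multiple(s) of 3: 24 -> fragment 8 completed (8 total).
Step 3: advance 3 -> fork_pos = 25 + 3 = 28. Reached multiple(s) of 3: 27 -> fragment 9 completed (9 total).
Check: final fork_pos = 28; the multiples of 3 that are <= 28 are 3..27 -> 28 // 3 = 9 completed fragment(s).

Answer: 9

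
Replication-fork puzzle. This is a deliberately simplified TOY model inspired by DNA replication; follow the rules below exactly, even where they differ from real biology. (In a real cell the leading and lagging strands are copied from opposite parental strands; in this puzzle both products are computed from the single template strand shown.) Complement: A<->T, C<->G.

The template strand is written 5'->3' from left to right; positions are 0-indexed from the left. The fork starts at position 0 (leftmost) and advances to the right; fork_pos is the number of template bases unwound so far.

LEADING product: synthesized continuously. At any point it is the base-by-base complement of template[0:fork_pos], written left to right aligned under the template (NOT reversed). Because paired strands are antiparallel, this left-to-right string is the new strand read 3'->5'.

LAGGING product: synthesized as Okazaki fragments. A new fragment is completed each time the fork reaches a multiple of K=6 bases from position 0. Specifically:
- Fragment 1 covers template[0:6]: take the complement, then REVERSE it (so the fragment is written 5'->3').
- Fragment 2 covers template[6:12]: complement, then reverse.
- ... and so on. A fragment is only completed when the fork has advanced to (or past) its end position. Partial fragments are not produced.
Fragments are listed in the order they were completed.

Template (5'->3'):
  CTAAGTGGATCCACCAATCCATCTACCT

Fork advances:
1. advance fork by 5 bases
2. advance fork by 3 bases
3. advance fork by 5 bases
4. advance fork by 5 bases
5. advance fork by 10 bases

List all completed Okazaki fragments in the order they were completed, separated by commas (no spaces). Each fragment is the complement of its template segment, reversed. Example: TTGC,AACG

Step 1: advance 5 -> fork_pos = 0 + 5 = 5. Next multiple of 6 is 6 (not reached); still 0 fragment(s).
Step 2: advance 3 -> fork_pos = 5 + 3 = 8. Reached multiple(s) of 6: 6 -> fragment 1 completed (1 total).
Step 3: advance 5 -> fork_pos = 8 + 5 = 13. Reached multiple(s) of 6: 12 -> fragment 2 completed (2 total).
Step 4: advance 5 -> fork_pos = 13 + 5 = 18. Reached multiple(s) of 6: 18 -> fragment 3 completed (3 total).
Step 5: advance 10 -> fork_pos = 18 + 10 = 28. Reached multiple(s) of 6: 24 -> fragment 4 completed (4 total).
Final fork_pos = 28, so 4 fragment(s) are complete. Build each: template segment -> complement -> reverse.
Fragment 1: template[0:6] = CTAAGT -> complement GATTCA -> reversed ACTTAG
Fragment 2: template[6:12] = GGATCC -> complement CCTAGG -> reversed GGATCC
Fragment 3: template[12:18] = ACCAAT -> complement TGGTTA -> reversed ATTGGT
Fragment 4: template[18:24] = CCATCT -> complement GGTAGA -> reversed AGATGG

Answer: ACTTAG,GGATCC,ATTGGT,AGATGG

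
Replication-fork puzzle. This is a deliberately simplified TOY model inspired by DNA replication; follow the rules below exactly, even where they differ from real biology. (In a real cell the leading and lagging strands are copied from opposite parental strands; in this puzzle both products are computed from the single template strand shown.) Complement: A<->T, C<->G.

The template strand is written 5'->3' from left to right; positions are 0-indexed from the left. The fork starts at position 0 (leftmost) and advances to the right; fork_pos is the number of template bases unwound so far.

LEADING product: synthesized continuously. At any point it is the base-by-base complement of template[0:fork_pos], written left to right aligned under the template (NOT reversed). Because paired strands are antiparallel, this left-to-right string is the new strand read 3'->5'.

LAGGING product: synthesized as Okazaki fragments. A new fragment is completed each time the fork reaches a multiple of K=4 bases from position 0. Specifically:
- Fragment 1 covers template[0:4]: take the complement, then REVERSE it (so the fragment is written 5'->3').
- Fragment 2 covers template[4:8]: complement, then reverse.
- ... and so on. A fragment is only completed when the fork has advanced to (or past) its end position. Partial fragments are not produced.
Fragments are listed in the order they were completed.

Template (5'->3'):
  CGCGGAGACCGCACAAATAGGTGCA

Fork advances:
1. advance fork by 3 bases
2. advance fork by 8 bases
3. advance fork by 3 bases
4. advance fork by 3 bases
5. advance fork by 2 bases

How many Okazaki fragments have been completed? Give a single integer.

Step 1: advance 3 -> fork_pos = 0 + 3 = 3. Next multiple of 4 is 4 (not reached); still 0 fragment(s).
Step 2: advance 8 -> fork_pos = 3 + 8 = 11. Reached multiple(s) of 4: 4, 8 -> fragments 1-2 completed (2 total).
Step 3: advance 3 -> fork_pos = 11 + 3 = 14. Reached multiple(s) of 4: 12 -> fragment 3 completed (3 total).
Step 4: advance 3 -> fork_pos = 14 + 3 = 17. Reached multiple(s) of 4: 16 -> fragment 4 completed (4 total).
Step 5: advance 2 -> fork_pos = 17 + 2 = 19. Next multiple of 4 is 20 (not reached); still 4 fragment(s).
Check: final fork_pos = 19; the multiples of 4 that are <= 19 are 4..16 -> 19 // 4 = 4 completed fragment(s).

Answer: 4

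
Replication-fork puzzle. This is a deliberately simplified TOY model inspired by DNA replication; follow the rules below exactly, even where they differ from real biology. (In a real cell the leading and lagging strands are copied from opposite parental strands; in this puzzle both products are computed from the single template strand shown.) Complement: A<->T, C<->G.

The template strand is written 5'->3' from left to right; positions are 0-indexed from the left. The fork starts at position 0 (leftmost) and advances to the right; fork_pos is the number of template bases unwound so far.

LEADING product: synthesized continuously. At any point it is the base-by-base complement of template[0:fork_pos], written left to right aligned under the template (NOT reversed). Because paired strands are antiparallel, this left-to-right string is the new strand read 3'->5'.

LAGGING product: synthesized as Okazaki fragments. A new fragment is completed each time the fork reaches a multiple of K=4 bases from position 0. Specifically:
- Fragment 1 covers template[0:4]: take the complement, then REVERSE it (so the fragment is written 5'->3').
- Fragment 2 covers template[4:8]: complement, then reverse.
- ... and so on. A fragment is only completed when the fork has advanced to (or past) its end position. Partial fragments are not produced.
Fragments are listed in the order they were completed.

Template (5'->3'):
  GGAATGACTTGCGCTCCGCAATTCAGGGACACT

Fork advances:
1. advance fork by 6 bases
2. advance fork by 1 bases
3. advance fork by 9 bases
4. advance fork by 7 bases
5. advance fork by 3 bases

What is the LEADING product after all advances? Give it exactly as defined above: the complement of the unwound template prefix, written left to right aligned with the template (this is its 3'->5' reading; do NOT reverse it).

Step 1: advance 6 -> fork_pos = 0 + 6 = 6.
Step 2: advance 1 -> fork_pos = 6 + 1 = 7.
Step 3: advance 9 -> fork_pos = 7 + 9 = 16.
Step 4: advance 7 -> fork_pos = 16 + 7 = 23.
Step 5: advance 3 -> fork_pos = 23 + 3 = 26.
Unwound prefix: template[0:26] = GGAATGACTTGCGCTCCGCAATTCAG
Complement it base by base (A<->T, C<->G), keeping left-to-right order:
  [0:5] GGAAT -> CCTTA
  [5:10] GACTT -> CTGAA
  [10:15] GCGCT -> CGCGA
  [15:20] CCGCA -> GGCGT
  [20:25] ATTCA -> TAAGT
  [25:26] G -> C
Concatenate: CCTTACTGAACGCGAGGCGTTAAGTC (length 26; written aligned with the template, i.e. 3'->5').

Answer: CCTTACTGAACGCGAGGCGTTAAGTC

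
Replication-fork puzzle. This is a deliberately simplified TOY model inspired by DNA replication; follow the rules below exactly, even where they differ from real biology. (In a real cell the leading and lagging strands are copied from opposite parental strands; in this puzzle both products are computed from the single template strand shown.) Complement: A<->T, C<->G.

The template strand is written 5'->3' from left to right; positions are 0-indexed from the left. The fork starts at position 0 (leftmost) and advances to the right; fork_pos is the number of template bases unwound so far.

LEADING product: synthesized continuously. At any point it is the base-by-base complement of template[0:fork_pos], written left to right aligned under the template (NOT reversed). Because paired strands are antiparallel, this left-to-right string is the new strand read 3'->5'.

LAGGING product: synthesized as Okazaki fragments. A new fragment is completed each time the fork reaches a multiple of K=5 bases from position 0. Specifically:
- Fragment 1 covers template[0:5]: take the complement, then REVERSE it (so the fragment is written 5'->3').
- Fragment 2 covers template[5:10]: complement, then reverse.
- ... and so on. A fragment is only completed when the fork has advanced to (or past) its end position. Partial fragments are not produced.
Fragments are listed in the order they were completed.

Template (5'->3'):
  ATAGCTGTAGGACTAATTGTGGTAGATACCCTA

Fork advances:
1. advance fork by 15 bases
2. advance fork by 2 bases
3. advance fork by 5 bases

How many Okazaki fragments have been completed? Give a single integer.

Answer: 4

Derivation:
Step 1: advance 15 -> fork_pos = 0 + 15 = 15. Reached multiple(s) of 5: 5, 10, 15 -> fragments 1-3 completed (3 total).
Step 2: advance 2 -> fork_pos = 15 + 2 = 17. Next multiple of 5 is 20 (not reached); still 3 fragment(s).
Step 3: advance 5 -> fork_pos = 17 + 5 = 22. Reached multiple(s) of 5: 20 -> fragment 4 completed (4 total).
Check: final fork_pos = 22; the multiples of 5 that are <= 22 are 5..20 -> 22 // 5 = 4 completed fragment(s).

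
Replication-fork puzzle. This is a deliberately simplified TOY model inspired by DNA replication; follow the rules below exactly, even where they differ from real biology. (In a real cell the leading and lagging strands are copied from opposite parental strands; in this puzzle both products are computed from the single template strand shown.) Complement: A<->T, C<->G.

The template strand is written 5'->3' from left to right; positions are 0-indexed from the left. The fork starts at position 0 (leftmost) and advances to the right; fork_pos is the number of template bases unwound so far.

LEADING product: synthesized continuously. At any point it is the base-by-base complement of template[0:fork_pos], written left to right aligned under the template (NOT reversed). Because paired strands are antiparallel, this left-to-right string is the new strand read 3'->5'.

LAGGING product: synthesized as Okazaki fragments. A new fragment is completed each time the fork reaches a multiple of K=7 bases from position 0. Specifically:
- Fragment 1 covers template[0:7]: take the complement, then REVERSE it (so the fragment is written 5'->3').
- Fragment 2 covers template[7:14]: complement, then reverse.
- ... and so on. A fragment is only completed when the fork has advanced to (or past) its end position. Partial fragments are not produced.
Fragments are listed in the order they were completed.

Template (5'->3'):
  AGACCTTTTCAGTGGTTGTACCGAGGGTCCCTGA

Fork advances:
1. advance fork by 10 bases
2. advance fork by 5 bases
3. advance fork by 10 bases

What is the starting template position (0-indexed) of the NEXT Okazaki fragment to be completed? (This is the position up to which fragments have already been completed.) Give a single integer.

Answer: 21

Derivation:
Step 1: advance 10 -> fork_pos = 0 + 10 = 10. Reached multiple(s) of 7: 7 -> fragment 1 completed (1 total).
Step 2: advance 5 -> fork_pos = 10 + 5 = 15. Reached multiple(s) of 7: 14 -> fragment 2 completed (2 total).
Step 3: advance 10 -> fork_pos = 15 + 10 = 25. Reached multiple(s) of 7: 21 -> fragment 3 completed (3 total).
3 fragment(s) completed, covering template[0:21] (3 x 7 = 21). The next fragment, fragment 4, covers template[21:28], so it starts at position 21.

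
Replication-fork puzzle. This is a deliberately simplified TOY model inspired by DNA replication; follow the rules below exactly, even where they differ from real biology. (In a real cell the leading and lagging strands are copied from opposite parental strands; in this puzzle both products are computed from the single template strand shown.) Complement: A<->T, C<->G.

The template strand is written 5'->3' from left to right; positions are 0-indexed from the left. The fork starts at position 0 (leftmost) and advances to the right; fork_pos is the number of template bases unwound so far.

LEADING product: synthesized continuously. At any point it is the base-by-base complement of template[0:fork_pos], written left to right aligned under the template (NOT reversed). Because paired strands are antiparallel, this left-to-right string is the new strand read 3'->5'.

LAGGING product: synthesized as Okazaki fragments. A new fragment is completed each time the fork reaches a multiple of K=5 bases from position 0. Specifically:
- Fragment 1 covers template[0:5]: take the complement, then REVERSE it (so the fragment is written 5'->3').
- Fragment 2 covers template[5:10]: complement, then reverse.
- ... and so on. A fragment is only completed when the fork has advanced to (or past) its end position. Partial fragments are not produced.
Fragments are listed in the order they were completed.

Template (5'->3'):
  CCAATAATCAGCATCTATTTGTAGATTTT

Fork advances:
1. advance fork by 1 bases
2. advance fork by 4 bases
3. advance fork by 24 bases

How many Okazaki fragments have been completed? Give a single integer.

Answer: 5

Derivation:
Step 1: advance 1 -> fork_pos = 0 + 1 = 1. Next multiple of 5 is 5 (not reached); still 0 fragment(s).
Step 2: advance 4 -> fork_pos = 1 + 4 = 5. Reached multiple(s) of 5: 5 -> fragment 1 completed (1 total).
Step 3: advance 24 -> fork_pos = 5 + 24 = 29. Reached multiple(s) of 5: 10, 15, 20, 25 -> fragments 2-5 completed (5 total).
Check: final fork_pos = 29; the multiples of 5 that are <= 29 are 5..25 -> 29 // 5 = 5 completed fragment(s).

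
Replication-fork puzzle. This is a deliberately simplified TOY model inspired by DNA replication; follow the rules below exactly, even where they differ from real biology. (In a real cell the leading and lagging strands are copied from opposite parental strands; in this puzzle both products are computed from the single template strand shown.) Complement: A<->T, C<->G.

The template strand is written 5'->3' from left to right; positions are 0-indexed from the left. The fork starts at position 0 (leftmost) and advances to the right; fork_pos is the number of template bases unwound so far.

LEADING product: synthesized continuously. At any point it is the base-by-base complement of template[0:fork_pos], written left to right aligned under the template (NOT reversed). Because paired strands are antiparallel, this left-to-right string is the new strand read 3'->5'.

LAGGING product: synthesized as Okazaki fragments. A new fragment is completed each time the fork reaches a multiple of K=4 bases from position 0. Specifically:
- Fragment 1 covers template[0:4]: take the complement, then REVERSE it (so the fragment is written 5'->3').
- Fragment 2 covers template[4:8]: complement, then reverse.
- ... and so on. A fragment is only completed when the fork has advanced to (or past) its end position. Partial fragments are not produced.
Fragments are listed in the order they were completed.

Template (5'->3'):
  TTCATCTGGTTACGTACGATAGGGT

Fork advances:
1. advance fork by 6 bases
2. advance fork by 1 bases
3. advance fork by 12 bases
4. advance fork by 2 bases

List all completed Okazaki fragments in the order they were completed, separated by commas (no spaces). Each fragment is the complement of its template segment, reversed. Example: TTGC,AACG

Answer: TGAA,CAGA,TAAC,TACG,ATCG

Derivation:
Step 1: advance 6 -> fork_pos = 0 + 6 = 6. Reached multiple(s) of 4: 4 -> fragment 1 completed (1 total).
Step 2: advance 1 -> fork_pos = 6 + 1 = 7. Next multiple of 4 is 8 (not reached); still 1 fragment(s).
Step 3: advance 12 -> fork_pos = 7 + 12 = 19. Reached multiple(s) of 4: 8, 12, 16 -> fragments 2-4 completed (4 total).
Step 4: advance 2 -> fork_pos = 19 + 2 = 21. Reached multiple(s) of 4: 20 -> fragment 5 completed (5 total).
Final fork_pos = 21, so 5 fragment(s) are complete. Build each: template segment -> complement -> reverse.
Fragment 1: template[0:4] = TTCA -> complement AAGT -> reversed TGAA
Fragment 2: template[4:8] = TCTG -> complement AGAC -> reversed CAGA
Fragment 3: template[8:12] = GTTA -> complement CAAT -> reversed TAAC
Fragment 4: template[12:16] = CGTA -> complement GCAT -> reversed TACG
Fragment 5: template[16:20] = CGAT -> complement GCTA -> reversed ATCG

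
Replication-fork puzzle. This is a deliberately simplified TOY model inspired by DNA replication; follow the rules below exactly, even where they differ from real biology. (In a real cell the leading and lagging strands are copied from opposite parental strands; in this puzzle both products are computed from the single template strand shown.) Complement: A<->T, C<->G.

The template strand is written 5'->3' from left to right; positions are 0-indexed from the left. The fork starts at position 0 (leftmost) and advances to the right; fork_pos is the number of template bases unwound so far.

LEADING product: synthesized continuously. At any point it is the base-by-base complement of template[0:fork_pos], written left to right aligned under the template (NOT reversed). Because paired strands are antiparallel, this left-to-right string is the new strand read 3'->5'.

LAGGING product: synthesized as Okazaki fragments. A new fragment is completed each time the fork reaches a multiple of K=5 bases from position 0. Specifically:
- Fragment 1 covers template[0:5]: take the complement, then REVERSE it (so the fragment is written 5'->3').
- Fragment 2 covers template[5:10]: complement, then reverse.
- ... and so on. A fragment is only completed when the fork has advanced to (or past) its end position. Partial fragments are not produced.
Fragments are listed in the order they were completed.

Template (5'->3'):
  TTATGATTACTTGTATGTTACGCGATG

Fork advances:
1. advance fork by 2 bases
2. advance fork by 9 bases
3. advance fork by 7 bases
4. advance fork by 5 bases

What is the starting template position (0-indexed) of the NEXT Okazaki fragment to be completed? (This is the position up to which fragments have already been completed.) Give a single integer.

Step 1: advance 2 -> fork_pos = 0 + 2 = 2. Next multiple of 5 is 5 (not reached); still 0 fragment(s).
Step 2: advance 9 -> fork_pos = 2 + 9 = 11. Reached multiple(s) of 5: 5, 10 -> fragments 1-2 completed (2 total).
Step 3: advance 7 -> fork_pos = 11 + 7 = 18. Reached multiple(s) of 5: 15 -> fragment 3 completed (3 total).
Step 4: advance 5 -> fork_pos = 18 + 5 = 23. Reached multiple(s) of 5: 20 -> fragment 4 completed (4 total).
4 fragment(s) completed, covering template[0:20] (4 x 5 = 20). The next fragment, fragment 5, covers template[20:25], so it starts at position 20.

Answer: 20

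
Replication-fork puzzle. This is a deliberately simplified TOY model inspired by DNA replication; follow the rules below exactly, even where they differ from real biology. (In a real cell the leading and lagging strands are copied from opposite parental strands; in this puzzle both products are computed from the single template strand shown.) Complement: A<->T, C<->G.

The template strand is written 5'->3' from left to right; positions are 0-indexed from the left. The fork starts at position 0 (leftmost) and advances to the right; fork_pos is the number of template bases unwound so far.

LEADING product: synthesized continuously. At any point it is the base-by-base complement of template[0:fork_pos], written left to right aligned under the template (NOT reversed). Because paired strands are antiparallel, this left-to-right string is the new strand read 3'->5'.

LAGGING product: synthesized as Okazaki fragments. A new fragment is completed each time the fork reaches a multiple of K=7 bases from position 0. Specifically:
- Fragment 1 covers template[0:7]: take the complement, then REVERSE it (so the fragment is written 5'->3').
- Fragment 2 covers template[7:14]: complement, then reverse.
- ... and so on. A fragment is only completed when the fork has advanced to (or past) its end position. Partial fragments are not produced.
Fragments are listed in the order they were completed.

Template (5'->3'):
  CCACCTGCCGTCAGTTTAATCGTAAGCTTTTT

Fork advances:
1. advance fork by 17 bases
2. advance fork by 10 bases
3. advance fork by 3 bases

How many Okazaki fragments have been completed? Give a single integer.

Step 1: advance 17 -> fork_pos = 0 + 17 = 17. Reached multiple(s) of 7: 7, 14 -> fragments 1-2 completed (2 total).
Step 2: advance 10 -> fork_pos = 17 + 10 = 27. Reached multiple(s) of 7: 21 -> fragment 3 completed (3 total).
Step 3: advance 3 -> fork_pos = 27 + 3 = 30. Reached multiple(s) of 7: 28 -> fragment 4 completed (4 total).
Check: final fork_pos = 30; the multiples of 7 that are <= 30 are 7..28 -> 30 // 7 = 4 completed fragment(s).

Answer: 4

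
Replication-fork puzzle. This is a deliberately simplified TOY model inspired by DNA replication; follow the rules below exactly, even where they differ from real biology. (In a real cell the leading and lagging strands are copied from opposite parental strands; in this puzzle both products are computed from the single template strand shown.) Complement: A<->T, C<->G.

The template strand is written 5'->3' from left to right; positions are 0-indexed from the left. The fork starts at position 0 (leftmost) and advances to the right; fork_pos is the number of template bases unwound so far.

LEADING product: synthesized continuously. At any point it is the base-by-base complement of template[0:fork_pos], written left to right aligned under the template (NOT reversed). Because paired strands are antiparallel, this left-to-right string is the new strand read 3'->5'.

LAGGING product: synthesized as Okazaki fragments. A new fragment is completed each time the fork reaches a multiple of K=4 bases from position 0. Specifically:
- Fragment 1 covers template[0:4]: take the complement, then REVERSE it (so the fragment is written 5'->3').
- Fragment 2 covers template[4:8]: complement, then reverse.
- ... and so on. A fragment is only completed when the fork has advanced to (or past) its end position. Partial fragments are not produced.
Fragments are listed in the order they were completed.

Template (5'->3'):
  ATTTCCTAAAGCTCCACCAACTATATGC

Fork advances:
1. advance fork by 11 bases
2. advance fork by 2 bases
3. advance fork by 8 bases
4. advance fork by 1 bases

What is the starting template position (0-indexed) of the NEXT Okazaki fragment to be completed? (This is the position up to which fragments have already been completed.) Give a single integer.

Answer: 20

Derivation:
Step 1: advance 11 -> fork_pos = 0 + 11 = 11. Reached multiple(s) of 4: 4, 8 -> fragments 1-2 completed (2 total).
Step 2: advance 2 -> fork_pos = 11 + 2 = 13. Reached multiple(s) of 4: 12 -> fragment 3 completed (3 total).
Step 3: advance 8 -> fork_pos = 13 + 8 = 21. Reached multiple(s) of 4: 16, 20 -> fragments 4-5 completed (5 total).
Step 4: advance 1 -> fork_pos = 21 + 1 = 22. Next multiple of 4 is 24 (not reached); still 5 fragment(s).
5 fragment(s) completed, covering template[0:20] (5 x 4 = 20). The next fragment, fragment 6, covers template[20:24], so it starts at position 20.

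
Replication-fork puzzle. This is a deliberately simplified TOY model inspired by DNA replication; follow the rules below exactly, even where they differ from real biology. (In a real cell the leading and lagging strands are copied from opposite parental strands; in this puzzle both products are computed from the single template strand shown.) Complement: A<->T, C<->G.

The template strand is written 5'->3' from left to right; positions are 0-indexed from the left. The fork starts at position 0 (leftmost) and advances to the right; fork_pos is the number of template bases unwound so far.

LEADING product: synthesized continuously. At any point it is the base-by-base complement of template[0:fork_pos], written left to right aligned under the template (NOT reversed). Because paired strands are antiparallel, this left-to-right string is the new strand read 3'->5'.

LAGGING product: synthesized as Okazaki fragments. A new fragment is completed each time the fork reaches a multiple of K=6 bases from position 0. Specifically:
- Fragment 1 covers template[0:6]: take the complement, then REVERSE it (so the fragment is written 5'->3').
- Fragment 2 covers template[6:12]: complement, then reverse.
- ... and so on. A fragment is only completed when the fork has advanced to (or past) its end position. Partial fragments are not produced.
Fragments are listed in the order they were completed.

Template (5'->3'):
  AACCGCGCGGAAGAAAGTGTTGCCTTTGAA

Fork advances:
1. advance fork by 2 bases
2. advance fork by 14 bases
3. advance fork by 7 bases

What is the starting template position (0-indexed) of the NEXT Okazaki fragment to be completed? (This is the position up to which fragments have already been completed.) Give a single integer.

Step 1: advance 2 -> fork_pos = 0 + 2 = 2. Next multiple of 6 is 6 (not reached); still 0 fragment(s).
Step 2: advance 14 -> fork_pos = 2 + 14 = 16. Reached multiple(s) of 6: 6, 12 -> fragments 1-2 completed (2 total).
Step 3: advance 7 -> fork_pos = 16 + 7 = 23. Reached multiple(s) of 6: 18 -> fragment 3 completed (3 total).
3 fragment(s) completed, covering template[0:18] (3 x 6 = 18). The next fragment, fragment 4, covers template[18:24], so it starts at position 18.

Answer: 18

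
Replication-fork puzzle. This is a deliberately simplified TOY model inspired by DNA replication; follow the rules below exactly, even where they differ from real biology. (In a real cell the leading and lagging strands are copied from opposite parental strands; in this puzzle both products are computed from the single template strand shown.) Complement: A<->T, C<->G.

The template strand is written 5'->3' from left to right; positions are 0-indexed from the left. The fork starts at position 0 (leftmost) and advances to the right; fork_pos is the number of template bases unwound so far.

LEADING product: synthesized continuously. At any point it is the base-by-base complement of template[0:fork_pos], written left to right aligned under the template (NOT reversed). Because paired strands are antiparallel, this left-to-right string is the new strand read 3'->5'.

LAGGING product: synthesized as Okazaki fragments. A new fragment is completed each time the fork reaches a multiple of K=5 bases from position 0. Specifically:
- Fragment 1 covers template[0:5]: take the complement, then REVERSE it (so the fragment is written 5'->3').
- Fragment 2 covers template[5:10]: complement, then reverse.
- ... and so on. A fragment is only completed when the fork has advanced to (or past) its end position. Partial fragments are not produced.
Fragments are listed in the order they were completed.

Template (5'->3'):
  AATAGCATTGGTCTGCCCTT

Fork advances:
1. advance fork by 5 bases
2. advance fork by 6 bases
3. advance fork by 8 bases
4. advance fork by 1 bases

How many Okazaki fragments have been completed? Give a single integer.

Answer: 4

Derivation:
Step 1: advance 5 -> fork_pos = 0 + 5 = 5. Reached multiple(s) of 5: 5 -> fragment 1 completed (1 total).
Step 2: advance 6 -> fork_pos = 5 + 6 = 11. Reached multiple(s) of 5: 10 -> fragment 2 completed (2 total).
Step 3: advance 8 -> fork_pos = 11 + 8 = 19. Reached multiple(s) of 5: 15 -> fragment 3 completed (3 total).
Step 4: advance 1 -> fork_pos = 19 + 1 = 20. Reached multiple(s) of 5: 20 -> fragment 4 completed (4 total).
Check: final fork_pos = 20; the multiples of 5 that are <= 20 are 5..20 -> 20 // 5 = 4 completed fragment(s).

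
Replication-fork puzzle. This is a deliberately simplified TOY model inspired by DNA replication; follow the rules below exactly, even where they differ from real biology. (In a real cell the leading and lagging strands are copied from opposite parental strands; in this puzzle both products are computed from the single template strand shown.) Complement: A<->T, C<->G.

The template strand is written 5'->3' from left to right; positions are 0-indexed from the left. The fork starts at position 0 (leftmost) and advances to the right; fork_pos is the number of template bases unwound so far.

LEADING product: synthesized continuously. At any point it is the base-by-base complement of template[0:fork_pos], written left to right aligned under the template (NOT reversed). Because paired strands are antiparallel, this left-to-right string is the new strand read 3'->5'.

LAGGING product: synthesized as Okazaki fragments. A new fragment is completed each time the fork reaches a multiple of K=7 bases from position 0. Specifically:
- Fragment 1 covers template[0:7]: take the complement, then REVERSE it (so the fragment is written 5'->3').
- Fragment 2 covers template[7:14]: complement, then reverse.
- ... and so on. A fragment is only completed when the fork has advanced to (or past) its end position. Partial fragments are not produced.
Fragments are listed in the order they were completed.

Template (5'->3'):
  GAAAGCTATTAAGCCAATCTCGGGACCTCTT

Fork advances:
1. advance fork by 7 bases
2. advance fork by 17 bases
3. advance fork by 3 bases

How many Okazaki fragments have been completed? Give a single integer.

Step 1: advance 7 -> fork_pos = 0 + 7 = 7. Reached multiple(s) of 7: 7 -> fragment 1 completed (1 total).
Step 2: advance 17 -> fork_pos = 7 + 17 = 24. Reached multiple(s) of 7: 14, 21 -> fragments 2-3 completed (3 total).
Step 3: advance 3 -> fork_pos = 24 + 3 = 27. Next multiple of 7 is 28 (not reached); still 3 fragment(s).
Check: final fork_pos = 27; the multiples of 7 that are <= 27 are 7..21 -> 27 // 7 = 3 completed fragment(s).

Answer: 3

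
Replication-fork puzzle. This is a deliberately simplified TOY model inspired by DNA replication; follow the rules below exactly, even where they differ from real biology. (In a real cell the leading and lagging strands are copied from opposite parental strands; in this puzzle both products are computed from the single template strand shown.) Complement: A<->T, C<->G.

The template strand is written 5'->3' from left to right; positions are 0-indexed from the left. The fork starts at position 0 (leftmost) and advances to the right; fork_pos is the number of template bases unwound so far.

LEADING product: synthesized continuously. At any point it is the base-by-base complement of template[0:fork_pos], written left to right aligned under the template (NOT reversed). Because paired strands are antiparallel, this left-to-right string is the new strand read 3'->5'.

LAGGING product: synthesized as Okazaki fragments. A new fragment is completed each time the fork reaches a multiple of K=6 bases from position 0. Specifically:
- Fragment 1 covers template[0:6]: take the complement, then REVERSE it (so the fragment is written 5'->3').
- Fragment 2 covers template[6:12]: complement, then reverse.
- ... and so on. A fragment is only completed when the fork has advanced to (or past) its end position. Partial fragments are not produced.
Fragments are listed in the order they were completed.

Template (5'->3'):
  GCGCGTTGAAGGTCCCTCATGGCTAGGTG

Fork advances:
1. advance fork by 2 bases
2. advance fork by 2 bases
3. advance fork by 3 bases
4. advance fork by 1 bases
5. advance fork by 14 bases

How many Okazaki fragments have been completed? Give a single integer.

Step 1: advance 2 -> fork_pos = 0 + 2 = 2. Next multiple of 6 is 6 (not reached); still 0 fragment(s).
Step 2: advance 2 -> fork_pos = 2 + 2 = 4. Next multiple of 6 is 6 (not reached); still 0 fragment(s).
Step 3: advance 3 -> fork_pos = 4 + 3 = 7. Reached multiple(s) of 6: 6 -> fragment 1 completed (1 total).
Step 4: advance 1 -> fork_pos = 7 + 1 = 8. Next multiple of 6 is 12 (not reached); still 1 fragment(s).
Step 5: advance 14 -> fork_pos = 8 + 14 = 22. Reached multiple(s) of 6: 12, 18 -> fragments 2-3 completed (3 total).
Check: final fork_pos = 22; the multiples of 6 that are <= 22 are 6..18 -> 22 // 6 = 3 completed fragment(s).

Answer: 3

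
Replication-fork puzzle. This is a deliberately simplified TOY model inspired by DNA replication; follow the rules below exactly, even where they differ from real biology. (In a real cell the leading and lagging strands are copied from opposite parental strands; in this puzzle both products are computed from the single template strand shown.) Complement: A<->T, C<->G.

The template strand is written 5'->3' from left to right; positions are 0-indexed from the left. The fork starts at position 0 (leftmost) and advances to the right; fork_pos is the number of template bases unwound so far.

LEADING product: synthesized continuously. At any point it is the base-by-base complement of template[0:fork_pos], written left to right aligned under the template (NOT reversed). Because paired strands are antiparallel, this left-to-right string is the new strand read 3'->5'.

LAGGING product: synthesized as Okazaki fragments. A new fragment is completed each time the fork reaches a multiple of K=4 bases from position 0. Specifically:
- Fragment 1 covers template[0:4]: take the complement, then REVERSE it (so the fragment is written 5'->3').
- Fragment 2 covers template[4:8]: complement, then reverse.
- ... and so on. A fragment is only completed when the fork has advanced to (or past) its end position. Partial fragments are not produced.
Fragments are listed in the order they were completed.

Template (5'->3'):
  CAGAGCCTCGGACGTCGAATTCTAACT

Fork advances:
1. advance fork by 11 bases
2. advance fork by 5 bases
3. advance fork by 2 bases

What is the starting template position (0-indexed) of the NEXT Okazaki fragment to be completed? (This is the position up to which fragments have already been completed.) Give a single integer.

Answer: 16

Derivation:
Step 1: advance 11 -> fork_pos = 0 + 11 = 11. Reached multiple(s) of 4: 4, 8 -> fragments 1-2 completed (2 total).
Step 2: advance 5 -> fork_pos = 11 + 5 = 16. Reached multiple(s) of 4: 12, 16 -> fragments 3-4 completed (4 total).
Step 3: advance 2 -> fork_pos = 16 + 2 = 18. Next multiple of 4 is 20 (not reached); still 4 fragment(s).
4 fragment(s) completed, covering template[0:16] (4 x 4 = 16). The next fragment, fragment 5, covers template[16:20], so it starts at position 16.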